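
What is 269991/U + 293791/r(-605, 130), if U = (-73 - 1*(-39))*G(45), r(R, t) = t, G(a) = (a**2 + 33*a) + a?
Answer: 197085663/87295 ≈ 2257.7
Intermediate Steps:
G(a) = a**2 + 34*a
U = -120870 (U = (-73 - 1*(-39))*(45*(34 + 45)) = (-73 + 39)*(45*79) = -34*3555 = -120870)
269991/U + 293791/r(-605, 130) = 269991/(-120870) + 293791/130 = 269991*(-1/120870) + 293791*(1/130) = -29999/13430 + 293791/130 = 197085663/87295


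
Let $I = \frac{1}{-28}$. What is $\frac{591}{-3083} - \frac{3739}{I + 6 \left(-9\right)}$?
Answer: $\frac{321871253}{4664579} \approx 69.003$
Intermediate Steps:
$I = - \frac{1}{28} \approx -0.035714$
$\frac{591}{-3083} - \frac{3739}{I + 6 \left(-9\right)} = \frac{591}{-3083} - \frac{3739}{- \frac{1}{28} + 6 \left(-9\right)} = 591 \left(- \frac{1}{3083}\right) - \frac{3739}{- \frac{1}{28} - 54} = - \frac{591}{3083} - \frac{3739}{- \frac{1513}{28}} = - \frac{591}{3083} - - \frac{104692}{1513} = - \frac{591}{3083} + \frac{104692}{1513} = \frac{321871253}{4664579}$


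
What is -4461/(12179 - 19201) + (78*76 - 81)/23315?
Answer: 145065849/163717930 ≈ 0.88607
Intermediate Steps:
-4461/(12179 - 19201) + (78*76 - 81)/23315 = -4461/(-7022) + (5928 - 81)*(1/23315) = -4461*(-1/7022) + 5847*(1/23315) = 4461/7022 + 5847/23315 = 145065849/163717930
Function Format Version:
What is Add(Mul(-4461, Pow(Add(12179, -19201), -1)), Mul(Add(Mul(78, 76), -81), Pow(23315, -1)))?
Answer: Rational(145065849, 163717930) ≈ 0.88607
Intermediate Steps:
Add(Mul(-4461, Pow(Add(12179, -19201), -1)), Mul(Add(Mul(78, 76), -81), Pow(23315, -1))) = Add(Mul(-4461, Pow(-7022, -1)), Mul(Add(5928, -81), Rational(1, 23315))) = Add(Mul(-4461, Rational(-1, 7022)), Mul(5847, Rational(1, 23315))) = Add(Rational(4461, 7022), Rational(5847, 23315)) = Rational(145065849, 163717930)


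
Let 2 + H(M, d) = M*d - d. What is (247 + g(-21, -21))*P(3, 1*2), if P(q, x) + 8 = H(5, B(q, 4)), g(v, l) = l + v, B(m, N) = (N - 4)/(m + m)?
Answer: -2050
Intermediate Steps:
B(m, N) = (-4 + N)/(2*m) (B(m, N) = (-4 + N)/((2*m)) = (-4 + N)*(1/(2*m)) = (-4 + N)/(2*m))
H(M, d) = -2 - d + M*d (H(M, d) = -2 + (M*d - d) = -2 + (-d + M*d) = -2 - d + M*d)
P(q, x) = -10 (P(q, x) = -8 + (-2 - (-4 + 4)/(2*q) + 5*((-4 + 4)/(2*q))) = -8 + (-2 - 0/(2*q) + 5*((½)*0/q)) = -8 + (-2 - 1*0 + 5*0) = -8 + (-2 + 0 + 0) = -8 - 2 = -10)
(247 + g(-21, -21))*P(3, 1*2) = (247 + (-21 - 21))*(-10) = (247 - 42)*(-10) = 205*(-10) = -2050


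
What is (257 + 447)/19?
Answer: 704/19 ≈ 37.053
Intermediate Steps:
(257 + 447)/19 = 704*(1/19) = 704/19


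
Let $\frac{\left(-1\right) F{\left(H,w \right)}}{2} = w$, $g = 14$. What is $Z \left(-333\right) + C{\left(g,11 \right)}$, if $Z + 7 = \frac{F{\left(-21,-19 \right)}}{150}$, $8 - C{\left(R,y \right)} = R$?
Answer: $\frac{56016}{25} \approx 2240.6$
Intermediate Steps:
$C{\left(R,y \right)} = 8 - R$
$F{\left(H,w \right)} = - 2 w$
$Z = - \frac{506}{75}$ ($Z = -7 + \frac{\left(-2\right) \left(-19\right)}{150} = -7 + 38 \cdot \frac{1}{150} = -7 + \frac{19}{75} = - \frac{506}{75} \approx -6.7467$)
$Z \left(-333\right) + C{\left(g,11 \right)} = \left(- \frac{506}{75}\right) \left(-333\right) + \left(8 - 14\right) = \frac{56166}{25} + \left(8 - 14\right) = \frac{56166}{25} - 6 = \frac{56016}{25}$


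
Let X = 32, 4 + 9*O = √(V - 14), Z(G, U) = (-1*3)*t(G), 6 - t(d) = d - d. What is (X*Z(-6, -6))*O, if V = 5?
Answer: 256 - 192*I ≈ 256.0 - 192.0*I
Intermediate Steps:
t(d) = 6 (t(d) = 6 - (d - d) = 6 - 1*0 = 6 + 0 = 6)
Z(G, U) = -18 (Z(G, U) = -1*3*6 = -3*6 = -18)
O = -4/9 + I/3 (O = -4/9 + √(5 - 14)/9 = -4/9 + √(-9)/9 = -4/9 + (3*I)/9 = -4/9 + I/3 ≈ -0.44444 + 0.33333*I)
(X*Z(-6, -6))*O = (32*(-18))*(-4/9 + I/3) = -576*(-4/9 + I/3) = 256 - 192*I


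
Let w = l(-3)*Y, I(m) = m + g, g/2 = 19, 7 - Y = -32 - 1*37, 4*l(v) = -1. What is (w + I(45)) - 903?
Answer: -839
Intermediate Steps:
l(v) = -¼ (l(v) = (¼)*(-1) = -¼)
Y = 76 (Y = 7 - (-32 - 1*37) = 7 - (-32 - 37) = 7 - 1*(-69) = 7 + 69 = 76)
g = 38 (g = 2*19 = 38)
I(m) = 38 + m (I(m) = m + 38 = 38 + m)
w = -19 (w = -¼*76 = -19)
(w + I(45)) - 903 = (-19 + (38 + 45)) - 903 = (-19 + 83) - 903 = 64 - 903 = -839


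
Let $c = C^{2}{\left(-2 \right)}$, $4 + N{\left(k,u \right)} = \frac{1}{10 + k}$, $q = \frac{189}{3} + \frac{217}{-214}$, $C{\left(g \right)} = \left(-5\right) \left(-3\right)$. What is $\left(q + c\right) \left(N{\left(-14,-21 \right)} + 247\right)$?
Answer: $\frac{59633965}{856} \approx 69666.0$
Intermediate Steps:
$C{\left(g \right)} = 15$
$q = \frac{13265}{214}$ ($q = 189 \cdot \frac{1}{3} + 217 \left(- \frac{1}{214}\right) = 63 - \frac{217}{214} = \frac{13265}{214} \approx 61.986$)
$N{\left(k,u \right)} = -4 + \frac{1}{10 + k}$
$c = 225$ ($c = 15^{2} = 225$)
$\left(q + c\right) \left(N{\left(-14,-21 \right)} + 247\right) = \left(\frac{13265}{214} + 225\right) \left(\frac{-39 - -56}{10 - 14} + 247\right) = \frac{61415 \left(\frac{-39 + 56}{-4} + 247\right)}{214} = \frac{61415 \left(\left(- \frac{1}{4}\right) 17 + 247\right)}{214} = \frac{61415 \left(- \frac{17}{4} + 247\right)}{214} = \frac{61415}{214} \cdot \frac{971}{4} = \frac{59633965}{856}$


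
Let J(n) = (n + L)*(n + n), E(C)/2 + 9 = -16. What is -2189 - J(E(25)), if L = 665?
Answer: 59311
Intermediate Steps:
E(C) = -50 (E(C) = -18 + 2*(-16) = -18 - 32 = -50)
J(n) = 2*n*(665 + n) (J(n) = (n + 665)*(n + n) = (665 + n)*(2*n) = 2*n*(665 + n))
-2189 - J(E(25)) = -2189 - 2*(-50)*(665 - 50) = -2189 - 2*(-50)*615 = -2189 - 1*(-61500) = -2189 + 61500 = 59311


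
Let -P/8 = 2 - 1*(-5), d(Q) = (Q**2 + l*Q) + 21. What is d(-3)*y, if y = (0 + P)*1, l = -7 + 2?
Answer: -2520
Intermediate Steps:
l = -5
d(Q) = 21 + Q**2 - 5*Q (d(Q) = (Q**2 - 5*Q) + 21 = 21 + Q**2 - 5*Q)
P = -56 (P = -8*(2 - 1*(-5)) = -8*(2 + 5) = -8*7 = -56)
y = -56 (y = (0 - 56)*1 = -56*1 = -56)
d(-3)*y = (21 + (-3)**2 - 5*(-3))*(-56) = (21 + 9 + 15)*(-56) = 45*(-56) = -2520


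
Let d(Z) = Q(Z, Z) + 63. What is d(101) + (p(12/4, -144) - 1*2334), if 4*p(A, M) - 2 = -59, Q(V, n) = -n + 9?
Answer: -9509/4 ≈ -2377.3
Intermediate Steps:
Q(V, n) = 9 - n
p(A, M) = -57/4 (p(A, M) = 1/2 + (1/4)*(-59) = 1/2 - 59/4 = -57/4)
d(Z) = 72 - Z (d(Z) = (9 - Z) + 63 = 72 - Z)
d(101) + (p(12/4, -144) - 1*2334) = (72 - 1*101) + (-57/4 - 1*2334) = (72 - 101) + (-57/4 - 2334) = -29 - 9393/4 = -9509/4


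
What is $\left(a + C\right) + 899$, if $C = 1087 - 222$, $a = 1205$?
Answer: $2969$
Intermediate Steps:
$C = 865$ ($C = 1087 - 222 = 865$)
$\left(a + C\right) + 899 = \left(1205 + 865\right) + 899 = 2070 + 899 = 2969$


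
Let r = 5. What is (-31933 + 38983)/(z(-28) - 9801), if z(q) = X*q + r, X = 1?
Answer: -3525/4912 ≈ -0.71763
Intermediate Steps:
z(q) = 5 + q (z(q) = 1*q + 5 = q + 5 = 5 + q)
(-31933 + 38983)/(z(-28) - 9801) = (-31933 + 38983)/((5 - 28) - 9801) = 7050/(-23 - 9801) = 7050/(-9824) = 7050*(-1/9824) = -3525/4912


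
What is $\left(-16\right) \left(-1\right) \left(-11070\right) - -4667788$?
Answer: $4490668$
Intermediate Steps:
$\left(-16\right) \left(-1\right) \left(-11070\right) - -4667788 = 16 \left(-11070\right) + 4667788 = -177120 + 4667788 = 4490668$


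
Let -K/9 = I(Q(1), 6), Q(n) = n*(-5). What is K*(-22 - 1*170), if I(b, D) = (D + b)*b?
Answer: -8640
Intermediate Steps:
Q(n) = -5*n
I(b, D) = b*(D + b)
K = 45 (K = -9*(-5*1)*(6 - 5*1) = -(-45)*(6 - 5) = -(-45) = -9*(-5) = 45)
K*(-22 - 1*170) = 45*(-22 - 1*170) = 45*(-22 - 170) = 45*(-192) = -8640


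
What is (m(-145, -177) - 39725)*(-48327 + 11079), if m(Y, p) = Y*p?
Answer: 523706880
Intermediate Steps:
(m(-145, -177) - 39725)*(-48327 + 11079) = (-145*(-177) - 39725)*(-48327 + 11079) = (25665 - 39725)*(-37248) = -14060*(-37248) = 523706880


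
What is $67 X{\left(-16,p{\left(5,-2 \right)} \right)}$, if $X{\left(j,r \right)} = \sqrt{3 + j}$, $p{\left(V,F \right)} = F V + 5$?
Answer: $67 i \sqrt{13} \approx 241.57 i$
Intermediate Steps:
$p{\left(V,F \right)} = 5 + F V$
$67 X{\left(-16,p{\left(5,-2 \right)} \right)} = 67 \sqrt{3 - 16} = 67 \sqrt{-13} = 67 i \sqrt{13}$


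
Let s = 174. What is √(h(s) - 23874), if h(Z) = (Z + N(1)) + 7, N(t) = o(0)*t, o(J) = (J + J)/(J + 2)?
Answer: I*√23693 ≈ 153.93*I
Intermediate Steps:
o(J) = 2*J/(2 + J) (o(J) = (2*J)/(2 + J) = 2*J/(2 + J))
N(t) = 0 (N(t) = (2*0/(2 + 0))*t = (2*0/2)*t = (2*0*(½))*t = 0*t = 0)
h(Z) = 7 + Z (h(Z) = (Z + 0) + 7 = Z + 7 = 7 + Z)
√(h(s) - 23874) = √((7 + 174) - 23874) = √(181 - 23874) = √(-23693) = I*√23693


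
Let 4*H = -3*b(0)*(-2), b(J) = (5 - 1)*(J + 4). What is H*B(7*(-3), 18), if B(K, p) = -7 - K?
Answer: 336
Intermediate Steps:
b(J) = 16 + 4*J (b(J) = 4*(4 + J) = 16 + 4*J)
H = 24 (H = (-3*(16 + 4*0)*(-2))/4 = (-3*(16 + 0)*(-2))/4 = (-3*16*(-2))/4 = (-48*(-2))/4 = (¼)*96 = 24)
H*B(7*(-3), 18) = 24*(-7 - 7*(-3)) = 24*(-7 - 1*(-21)) = 24*(-7 + 21) = 24*14 = 336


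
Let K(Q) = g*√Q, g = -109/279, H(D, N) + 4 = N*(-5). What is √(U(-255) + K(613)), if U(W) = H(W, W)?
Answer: √(10992879 - 3379*√613)/93 ≈ 35.515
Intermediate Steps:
H(D, N) = -4 - 5*N (H(D, N) = -4 + N*(-5) = -4 - 5*N)
U(W) = -4 - 5*W
g = -109/279 (g = -109*1/279 = -109/279 ≈ -0.39068)
K(Q) = -109*√Q/279
√(U(-255) + K(613)) = √((-4 - 5*(-255)) - 109*√613/279) = √((-4 + 1275) - 109*√613/279) = √(1271 - 109*√613/279)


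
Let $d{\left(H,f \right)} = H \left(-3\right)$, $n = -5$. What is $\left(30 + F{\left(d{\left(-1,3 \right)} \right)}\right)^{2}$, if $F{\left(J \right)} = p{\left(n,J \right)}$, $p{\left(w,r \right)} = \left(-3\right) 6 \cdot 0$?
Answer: $900$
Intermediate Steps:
$d{\left(H,f \right)} = - 3 H$
$p{\left(w,r \right)} = 0$ ($p{\left(w,r \right)} = \left(-18\right) 0 = 0$)
$F{\left(J \right)} = 0$
$\left(30 + F{\left(d{\left(-1,3 \right)} \right)}\right)^{2} = \left(30 + 0\right)^{2} = 30^{2} = 900$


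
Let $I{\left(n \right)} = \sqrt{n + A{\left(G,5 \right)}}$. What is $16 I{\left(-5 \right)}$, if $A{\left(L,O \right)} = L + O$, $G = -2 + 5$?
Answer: $16 \sqrt{3} \approx 27.713$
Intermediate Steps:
$G = 3$
$I{\left(n \right)} = \sqrt{8 + n}$ ($I{\left(n \right)} = \sqrt{n + \left(3 + 5\right)} = \sqrt{n + 8} = \sqrt{8 + n}$)
$16 I{\left(-5 \right)} = 16 \sqrt{8 - 5} = 16 \sqrt{3}$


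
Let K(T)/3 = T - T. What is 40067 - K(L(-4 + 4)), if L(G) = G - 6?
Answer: 40067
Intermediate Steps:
L(G) = -6 + G
K(T) = 0 (K(T) = 3*(T - T) = 3*0 = 0)
40067 - K(L(-4 + 4)) = 40067 - 1*0 = 40067 + 0 = 40067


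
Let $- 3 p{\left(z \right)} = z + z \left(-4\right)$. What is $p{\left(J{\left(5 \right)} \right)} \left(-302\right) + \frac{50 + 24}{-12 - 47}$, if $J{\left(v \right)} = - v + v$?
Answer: $- \frac{74}{59} \approx -1.2542$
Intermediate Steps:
$J{\left(v \right)} = 0$
$p{\left(z \right)} = z$ ($p{\left(z \right)} = - \frac{z + z \left(-4\right)}{3} = - \frac{z - 4 z}{3} = - \frac{\left(-3\right) z}{3} = z$)
$p{\left(J{\left(5 \right)} \right)} \left(-302\right) + \frac{50 + 24}{-12 - 47} = 0 \left(-302\right) + \frac{50 + 24}{-12 - 47} = 0 + \frac{74}{-59} = 0 + 74 \left(- \frac{1}{59}\right) = 0 - \frac{74}{59} = - \frac{74}{59}$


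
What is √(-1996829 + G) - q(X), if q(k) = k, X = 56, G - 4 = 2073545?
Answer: -56 + 4*√4795 ≈ 220.98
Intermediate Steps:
G = 2073549 (G = 4 + 2073545 = 2073549)
√(-1996829 + G) - q(X) = √(-1996829 + 2073549) - 1*56 = √76720 - 56 = 4*√4795 - 56 = -56 + 4*√4795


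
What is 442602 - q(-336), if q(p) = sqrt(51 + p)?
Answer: 442602 - I*sqrt(285) ≈ 4.426e+5 - 16.882*I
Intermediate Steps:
442602 - q(-336) = 442602 - sqrt(51 - 336) = 442602 - sqrt(-285) = 442602 - I*sqrt(285)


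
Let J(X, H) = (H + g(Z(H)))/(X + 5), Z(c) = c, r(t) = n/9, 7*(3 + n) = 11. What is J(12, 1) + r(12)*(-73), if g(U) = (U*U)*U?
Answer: 12536/1071 ≈ 11.705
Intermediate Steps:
n = -10/7 (n = -3 + (1/7)*11 = -3 + 11/7 = -10/7 ≈ -1.4286)
r(t) = -10/63 (r(t) = -10/7/9 = -10/7*1/9 = -10/63)
g(U) = U**3 (g(U) = U**2*U = U**3)
J(X, H) = (H + H**3)/(5 + X) (J(X, H) = (H + H**3)/(X + 5) = (H + H**3)/(5 + X))
J(12, 1) + r(12)*(-73) = (1 + 1**3)/(5 + 12) - 10/63*(-73) = (1 + 1)/17 + 730/63 = (1/17)*2 + 730/63 = 2/17 + 730/63 = 12536/1071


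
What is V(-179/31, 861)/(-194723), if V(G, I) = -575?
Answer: 575/194723 ≈ 0.0029529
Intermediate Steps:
V(-179/31, 861)/(-194723) = -575/(-194723) = -575*(-1/194723) = 575/194723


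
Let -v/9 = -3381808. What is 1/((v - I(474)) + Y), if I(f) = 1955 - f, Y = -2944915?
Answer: 1/27489876 ≈ 3.6377e-8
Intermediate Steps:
v = 30436272 (v = -9*(-3381808) = 30436272)
1/((v - I(474)) + Y) = 1/((30436272 - (1955 - 1*474)) - 2944915) = 1/((30436272 - (1955 - 474)) - 2944915) = 1/((30436272 - 1*1481) - 2944915) = 1/((30436272 - 1481) - 2944915) = 1/(30434791 - 2944915) = 1/27489876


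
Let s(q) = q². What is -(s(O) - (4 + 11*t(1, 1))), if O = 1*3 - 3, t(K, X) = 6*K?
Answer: 70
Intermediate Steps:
O = 0 (O = 3 - 3 = 0)
-(s(O) - (4 + 11*t(1, 1))) = -(0² - (4 + 11*(6*1))) = -(0 - (4 + 11*6)) = -(0 - (4 + 66)) = -(0 - 1*70) = -(0 - 70) = -1*(-70) = 70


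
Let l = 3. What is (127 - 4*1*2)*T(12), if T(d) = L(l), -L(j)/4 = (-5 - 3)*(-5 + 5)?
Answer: 0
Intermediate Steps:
L(j) = 0 (L(j) = -4*(-5 - 3)*(-5 + 5) = -(-32)*0 = -4*0 = 0)
T(d) = 0
(127 - 4*1*2)*T(12) = (127 - 4*1*2)*0 = (127 - 4*2)*0 = (127 - 8)*0 = 119*0 = 0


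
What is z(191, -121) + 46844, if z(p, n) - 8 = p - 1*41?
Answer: 47002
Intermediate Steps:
z(p, n) = -33 + p (z(p, n) = 8 + (p - 1*41) = 8 + (p - 41) = 8 + (-41 + p) = -33 + p)
z(191, -121) + 46844 = (-33 + 191) + 46844 = 158 + 46844 = 47002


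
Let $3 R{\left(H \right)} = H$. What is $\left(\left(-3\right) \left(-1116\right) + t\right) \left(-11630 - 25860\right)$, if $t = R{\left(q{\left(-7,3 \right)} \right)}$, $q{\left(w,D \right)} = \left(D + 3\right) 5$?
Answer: $-125891420$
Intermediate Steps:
$q{\left(w,D \right)} = 15 + 5 D$ ($q{\left(w,D \right)} = \left(3 + D\right) 5 = 15 + 5 D$)
$R{\left(H \right)} = \frac{H}{3}$
$t = 10$ ($t = \frac{15 + 5 \cdot 3}{3} = \frac{15 + 15}{3} = \frac{1}{3} \cdot 30 = 10$)
$\left(\left(-3\right) \left(-1116\right) + t\right) \left(-11630 - 25860\right) = \left(\left(-3\right) \left(-1116\right) + 10\right) \left(-11630 - 25860\right) = \left(3348 + 10\right) \left(-37490\right) = 3358 \left(-37490\right) = -125891420$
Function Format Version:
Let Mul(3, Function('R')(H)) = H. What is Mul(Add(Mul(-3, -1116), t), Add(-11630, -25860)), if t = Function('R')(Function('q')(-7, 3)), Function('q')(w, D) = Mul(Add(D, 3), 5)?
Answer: -125891420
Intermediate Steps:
Function('q')(w, D) = Add(15, Mul(5, D)) (Function('q')(w, D) = Mul(Add(3, D), 5) = Add(15, Mul(5, D)))
Function('R')(H) = Mul(Rational(1, 3), H)
t = 10 (t = Mul(Rational(1, 3), Add(15, Mul(5, 3))) = Mul(Rational(1, 3), Add(15, 15)) = Mul(Rational(1, 3), 30) = 10)
Mul(Add(Mul(-3, -1116), t), Add(-11630, -25860)) = Mul(Add(Mul(-3, -1116), 10), Add(-11630, -25860)) = Mul(Add(3348, 10), -37490) = Mul(3358, -37490) = -125891420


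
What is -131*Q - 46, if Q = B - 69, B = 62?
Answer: 871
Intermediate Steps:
Q = -7 (Q = 62 - 69 = -7)
-131*Q - 46 = -131*(-7) - 46 = 917 - 46 = 871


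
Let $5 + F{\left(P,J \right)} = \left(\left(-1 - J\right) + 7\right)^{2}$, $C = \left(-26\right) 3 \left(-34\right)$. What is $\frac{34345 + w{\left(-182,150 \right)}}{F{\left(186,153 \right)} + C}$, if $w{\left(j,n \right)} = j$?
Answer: $\frac{34163}{24256} \approx 1.4084$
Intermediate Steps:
$C = 2652$ ($C = \left(-78\right) \left(-34\right) = 2652$)
$F{\left(P,J \right)} = -5 + \left(6 - J\right)^{2}$ ($F{\left(P,J \right)} = -5 + \left(\left(-1 - J\right) + 7\right)^{2} = -5 + \left(6 - J\right)^{2}$)
$\frac{34345 + w{\left(-182,150 \right)}}{F{\left(186,153 \right)} + C} = \frac{34345 - 182}{\left(-5 + \left(-6 + 153\right)^{2}\right) + 2652} = \frac{34163}{\left(-5 + 147^{2}\right) + 2652} = \frac{34163}{\left(-5 + 21609\right) + 2652} = \frac{34163}{21604 + 2652} = \frac{34163}{24256}$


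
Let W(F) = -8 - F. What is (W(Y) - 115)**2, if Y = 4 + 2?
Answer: 16641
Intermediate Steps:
Y = 6
(W(Y) - 115)**2 = ((-8 - 1*6) - 115)**2 = ((-8 - 6) - 115)**2 = (-14 - 115)**2 = (-129)**2 = 16641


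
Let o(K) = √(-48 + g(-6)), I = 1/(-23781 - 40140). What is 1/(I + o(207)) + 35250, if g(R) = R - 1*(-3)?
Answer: 3*(-9557*I + 751071750*√51)/(I + 63921*√51) ≈ 35250.0 - 0.14003*I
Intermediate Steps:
g(R) = 3 + R (g(R) = R + 3 = 3 + R)
I = -1/63921 (I = 1/(-63921) = -1/63921 ≈ -1.5644e-5)
o(K) = I*√51 (o(K) = √(-48 + (3 - 6)) = √(-48 - 3) = √(-51) = I*√51)
1/(I + o(207)) + 35250 = 1/(-1/63921 + I*√51) + 35250 = 35250 + 1/(-1/63921 + I*√51)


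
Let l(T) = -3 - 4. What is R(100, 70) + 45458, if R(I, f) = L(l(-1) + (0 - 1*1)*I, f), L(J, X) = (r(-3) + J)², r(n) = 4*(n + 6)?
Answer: 54483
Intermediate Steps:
l(T) = -7
r(n) = 24 + 4*n (r(n) = 4*(6 + n) = 24 + 4*n)
L(J, X) = (12 + J)² (L(J, X) = ((24 + 4*(-3)) + J)² = ((24 - 12) + J)² = (12 + J)²)
R(I, f) = (5 - I)² (R(I, f) = (12 + (-7 + (0 - 1*1)*I))² = (12 + (-7 + (0 - 1)*I))² = (12 + (-7 - I))² = (5 - I)²)
R(100, 70) + 45458 = (-5 + 100)² + 45458 = 95² + 45458 = 9025 + 45458 = 54483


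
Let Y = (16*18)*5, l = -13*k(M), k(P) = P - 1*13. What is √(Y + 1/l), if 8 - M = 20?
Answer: √6084013/65 ≈ 37.947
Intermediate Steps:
M = -12 (M = 8 - 1*20 = 8 - 20 = -12)
k(P) = -13 + P (k(P) = P - 13 = -13 + P)
l = 325 (l = -13*(-13 - 12) = -13*(-25) = 325)
Y = 1440 (Y = 288*5 = 1440)
√(Y + 1/l) = √(1440 + 1/325) = √(468001/325) = √6084013/65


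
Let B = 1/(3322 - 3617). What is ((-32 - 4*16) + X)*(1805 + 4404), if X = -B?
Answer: -175832671/295 ≈ -5.9604e+5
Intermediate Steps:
B = -1/295 (B = 1/(-295) = -1/295 ≈ -0.0033898)
X = 1/295 (X = -1*(-1/295) = 1/295 ≈ 0.0033898)
((-32 - 4*16) + X)*(1805 + 4404) = ((-32 - 4*16) + 1/295)*(1805 + 4404) = ((-32 - 64) + 1/295)*6209 = (-96 + 1/295)*6209 = -28319/295*6209 = -175832671/295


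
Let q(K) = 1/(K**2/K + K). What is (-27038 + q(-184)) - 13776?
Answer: -15019553/368 ≈ -40814.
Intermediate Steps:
q(K) = 1/(2*K) (q(K) = 1/(K + K) = 1/(2*K))
(-27038 + q(-184)) - 13776 = (-27038 + (1/2)/(-184)) - 13776 = (-27038 + (1/2)*(-1/184)) - 13776 = (-27038 - 1/368) - 13776 = -9949985/368 - 13776 = -15019553/368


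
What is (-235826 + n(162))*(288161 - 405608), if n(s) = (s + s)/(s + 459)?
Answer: 637030883742/23 ≈ 2.7697e+10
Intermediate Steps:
n(s) = 2*s/(459 + s) (n(s) = (2*s)/(459 + s) = 2*s/(459 + s))
(-235826 + n(162))*(288161 - 405608) = (-235826 + 2*162/(459 + 162))*(288161 - 405608) = (-235826 + 2*162/621)*(-117447) = (-235826 + 2*162*(1/621))*(-117447) = (-235826 + 12/23)*(-117447) = -5423986/23*(-117447) = 637030883742/23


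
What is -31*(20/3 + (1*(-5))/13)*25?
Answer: -189875/39 ≈ -4868.6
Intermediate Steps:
-31*(20/3 + (1*(-5))/13)*25 = -31*(20*(1/3) - 5*1/13)*25 = -31*(20/3 - 5/13)*25 = -31*245/39*25 = -7595/39*25 = -189875/39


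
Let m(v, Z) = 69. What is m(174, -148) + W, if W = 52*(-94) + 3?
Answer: -4816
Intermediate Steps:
W = -4885 (W = -4888 + 3 = -4885)
m(174, -148) + W = 69 - 4885 = -4816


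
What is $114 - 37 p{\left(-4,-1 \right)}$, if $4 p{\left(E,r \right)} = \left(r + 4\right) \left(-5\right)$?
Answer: $\frac{1011}{4} \approx 252.75$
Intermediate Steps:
$p{\left(E,r \right)} = -5 - \frac{5 r}{4}$ ($p{\left(E,r \right)} = \frac{\left(r + 4\right) \left(-5\right)}{4} = \frac{\left(4 + r\right) \left(-5\right)}{4} = \frac{-20 - 5 r}{4} = -5 - \frac{5 r}{4}$)
$114 - 37 p{\left(-4,-1 \right)} = 114 - 37 \left(-5 - - \frac{5}{4}\right) = 114 - 37 \left(-5 + \frac{5}{4}\right) = 114 - - \frac{555}{4} = 114 + \frac{555}{4} = \frac{1011}{4}$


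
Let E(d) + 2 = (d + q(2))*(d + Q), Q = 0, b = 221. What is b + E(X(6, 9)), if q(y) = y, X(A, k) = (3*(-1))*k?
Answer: 894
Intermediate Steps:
X(A, k) = -3*k
E(d) = -2 + d*(2 + d) (E(d) = -2 + (d + 2)*(d + 0) = -2 + (2 + d)*d = -2 + d*(2 + d))
b + E(X(6, 9)) = 221 + (-2 + (-3*9)² + 2*(-3*9)) = 221 + (-2 + (-27)² + 2*(-27)) = 221 + (-2 + 729 - 54) = 221 + 673 = 894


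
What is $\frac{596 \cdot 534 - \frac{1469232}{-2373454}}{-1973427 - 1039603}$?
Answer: $- \frac{188846608272}{1787822026405} \approx -0.10563$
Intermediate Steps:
$\frac{596 \cdot 534 - \frac{1469232}{-2373454}}{-1973427 - 1039603} = \frac{318264 - - \frac{734616}{1186727}}{-3013030} = \left(318264 + \frac{734616}{1186727}\right) \left(- \frac{1}{3013030}\right) = \frac{377693216544}{1186727} \left(- \frac{1}{3013030}\right) = - \frac{188846608272}{1787822026405}$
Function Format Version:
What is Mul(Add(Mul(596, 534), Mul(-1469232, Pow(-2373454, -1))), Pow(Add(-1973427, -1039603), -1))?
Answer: Rational(-188846608272, 1787822026405) ≈ -0.10563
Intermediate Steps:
Mul(Add(Mul(596, 534), Mul(-1469232, Pow(-2373454, -1))), Pow(Add(-1973427, -1039603), -1)) = Mul(Add(318264, Mul(-1469232, Rational(-1, 2373454))), Pow(-3013030, -1)) = Mul(Add(318264, Rational(734616, 1186727)), Rational(-1, 3013030)) = Mul(Rational(377693216544, 1186727), Rational(-1, 3013030)) = Rational(-188846608272, 1787822026405)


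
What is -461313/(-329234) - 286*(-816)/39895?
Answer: 95239396119/13134790430 ≈ 7.2509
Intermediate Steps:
-461313/(-329234) - 286*(-816)/39895 = -461313*(-1/329234) + 233376*(1/39895) = 461313/329234 + 233376/39895 = 95239396119/13134790430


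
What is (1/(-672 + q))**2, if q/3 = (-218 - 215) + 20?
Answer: 1/3651921 ≈ 2.7383e-7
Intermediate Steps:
q = -1239 (q = 3*((-218 - 215) + 20) = 3*(-433 + 20) = 3*(-413) = -1239)
(1/(-672 + q))**2 = (1/(-672 - 1239))**2 = (1/(-1911))**2 = (-1/1911)**2 = 1/3651921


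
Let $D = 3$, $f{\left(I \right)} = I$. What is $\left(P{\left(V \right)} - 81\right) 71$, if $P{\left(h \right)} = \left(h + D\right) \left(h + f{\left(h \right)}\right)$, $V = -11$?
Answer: $6745$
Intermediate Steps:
$P{\left(h \right)} = 2 h \left(3 + h\right)$ ($P{\left(h \right)} = \left(h + 3\right) \left(h + h\right) = \left(3 + h\right) 2 h = 2 h \left(3 + h\right)$)
$\left(P{\left(V \right)} - 81\right) 71 = \left(2 \left(-11\right) \left(3 - 11\right) - 81\right) 71 = \left(2 \left(-11\right) \left(-8\right) - 81\right) 71 = \left(176 - 81\right) 71 = 95 \cdot 71 = 6745$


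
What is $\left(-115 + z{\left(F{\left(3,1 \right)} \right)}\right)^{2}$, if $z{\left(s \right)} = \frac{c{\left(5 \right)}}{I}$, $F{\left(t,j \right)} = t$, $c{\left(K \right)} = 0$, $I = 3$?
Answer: $13225$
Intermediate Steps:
$z{\left(s \right)} = 0$ ($z{\left(s \right)} = \frac{0}{3} = 0 \cdot \frac{1}{3} = 0$)
$\left(-115 + z{\left(F{\left(3,1 \right)} \right)}\right)^{2} = \left(-115 + 0\right)^{2} = \left(-115\right)^{2} = 13225$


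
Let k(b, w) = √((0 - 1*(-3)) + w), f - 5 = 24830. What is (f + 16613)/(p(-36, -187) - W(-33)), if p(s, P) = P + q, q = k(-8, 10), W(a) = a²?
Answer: -17629216/542721 - 13816*√13/542721 ≈ -32.575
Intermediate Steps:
f = 24835 (f = 5 + 24830 = 24835)
k(b, w) = √(3 + w) (k(b, w) = √((0 + 3) + w) = √(3 + w))
q = √13 (q = √(3 + 10) = √13 ≈ 3.6056)
p(s, P) = P + √13
(f + 16613)/(p(-36, -187) - W(-33)) = (24835 + 16613)/((-187 + √13) - 1*(-33)²) = 41448/((-187 + √13) - 1*1089) = 41448/((-187 + √13) - 1089) = 41448/(-1276 + √13)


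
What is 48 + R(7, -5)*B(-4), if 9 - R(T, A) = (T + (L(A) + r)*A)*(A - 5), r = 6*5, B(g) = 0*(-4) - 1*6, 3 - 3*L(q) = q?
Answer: 9374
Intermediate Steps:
L(q) = 1 - q/3
B(g) = -6 (B(g) = 0 - 6 = -6)
r = 30
R(T, A) = 9 - (-5 + A)*(T + A*(31 - A/3)) (R(T, A) = 9 - (T + ((1 - A/3) + 30)*A)*(A - 5) = 9 - (T + (31 - A/3)*A)*(-5 + A) = 9 - (T + A*(31 - A/3))*(-5 + A) = 9 - (-5 + A)*(T + A*(31 - A/3)))
48 + R(7, -5)*B(-4) = 48 + (9 + 5*7 + 155*(-5) - 98/3*(-5)² + (⅓)*(-5)³ - 1*(-5)*7)*(-6) = 48 + (9 + 35 - 775 - 98/3*25 + (⅓)*(-125) + 35)*(-6) = 48 + (9 + 35 - 775 - 2450/3 - 125/3 + 35)*(-6) = 48 - 4663/3*(-6) = 48 + 9326 = 9374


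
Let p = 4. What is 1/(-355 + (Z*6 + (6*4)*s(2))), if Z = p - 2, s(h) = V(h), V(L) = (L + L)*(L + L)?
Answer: 1/41 ≈ 0.024390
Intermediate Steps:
V(L) = 4*L² (V(L) = (2*L)*(2*L) = 4*L²)
s(h) = 4*h²
Z = 2 (Z = 4 - 2 = 2)
1/(-355 + (Z*6 + (6*4)*s(2))) = 1/(-355 + (2*6 + (6*4)*(4*2²))) = 1/(-355 + (12 + 24*(4*4))) = 1/(-355 + (12 + 24*16)) = 1/(-355 + (12 + 384)) = 1/(-355 + 396) = 1/41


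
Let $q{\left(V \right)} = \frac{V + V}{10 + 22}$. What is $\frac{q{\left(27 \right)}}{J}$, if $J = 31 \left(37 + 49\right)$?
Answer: $\frac{27}{42656} \approx 0.00063297$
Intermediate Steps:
$J = 2666$ ($J = 31 \cdot 86 = 2666$)
$q{\left(V \right)} = \frac{V}{16}$ ($q{\left(V \right)} = \frac{2 V}{32} = 2 V \frac{1}{32} = \frac{V}{16}$)
$\frac{q{\left(27 \right)}}{J} = \frac{\frac{1}{16} \cdot 27}{2666} = \frac{27}{16} \cdot \frac{1}{2666} = \frac{27}{42656}$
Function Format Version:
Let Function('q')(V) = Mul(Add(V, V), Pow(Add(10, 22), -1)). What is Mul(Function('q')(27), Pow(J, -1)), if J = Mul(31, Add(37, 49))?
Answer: Rational(27, 42656) ≈ 0.00063297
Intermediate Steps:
J = 2666 (J = Mul(31, 86) = 2666)
Function('q')(V) = Mul(Rational(1, 16), V) (Function('q')(V) = Mul(Mul(2, V), Pow(32, -1)) = Mul(Mul(2, V), Rational(1, 32)) = Mul(Rational(1, 16), V))
Mul(Function('q')(27), Pow(J, -1)) = Mul(Mul(Rational(1, 16), 27), Pow(2666, -1)) = Mul(Rational(27, 16), Rational(1, 2666)) = Rational(27, 42656)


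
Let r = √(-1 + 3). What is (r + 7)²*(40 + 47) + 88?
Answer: 4525 + 1218*√2 ≈ 6247.5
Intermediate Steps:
r = √2 ≈ 1.4142
(r + 7)²*(40 + 47) + 88 = (√2 + 7)²*(40 + 47) + 88 = (7 + √2)²*87 + 88 = 87*(7 + √2)² + 88 = 88 + 87*(7 + √2)²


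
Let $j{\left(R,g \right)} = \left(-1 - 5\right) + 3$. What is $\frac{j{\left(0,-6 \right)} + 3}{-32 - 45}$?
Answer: $0$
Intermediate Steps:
$j{\left(R,g \right)} = -3$ ($j{\left(R,g \right)} = -6 + 3 = -3$)
$\frac{j{\left(0,-6 \right)} + 3}{-32 - 45} = \frac{-3 + 3}{-32 - 45} = \frac{0}{-77} = 0 \left(- \frac{1}{77}\right) = 0$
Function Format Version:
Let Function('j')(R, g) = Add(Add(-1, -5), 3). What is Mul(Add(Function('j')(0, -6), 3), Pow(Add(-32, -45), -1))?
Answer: 0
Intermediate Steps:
Function('j')(R, g) = -3 (Function('j')(R, g) = Add(-6, 3) = -3)
Mul(Add(Function('j')(0, -6), 3), Pow(Add(-32, -45), -1)) = Mul(Add(-3, 3), Pow(Add(-32, -45), -1)) = Mul(0, Pow(-77, -1)) = Mul(0, Rational(-1, 77)) = 0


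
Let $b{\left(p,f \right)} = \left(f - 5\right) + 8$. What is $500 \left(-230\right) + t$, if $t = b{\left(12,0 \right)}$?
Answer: $-114997$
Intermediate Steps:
$b{\left(p,f \right)} = 3 + f$ ($b{\left(p,f \right)} = \left(-5 + f\right) + 8 = 3 + f$)
$t = 3$ ($t = 3 + 0 = 3$)
$500 \left(-230\right) + t = 500 \left(-230\right) + 3 = -115000 + 3 = -114997$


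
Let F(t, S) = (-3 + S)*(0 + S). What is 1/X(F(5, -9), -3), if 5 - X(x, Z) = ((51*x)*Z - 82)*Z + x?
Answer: -1/49921 ≈ -2.0032e-5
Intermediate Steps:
F(t, S) = S*(-3 + S) (F(t, S) = (-3 + S)*S = S*(-3 + S))
X(x, Z) = 5 - x - Z*(-82 + 51*Z*x) (X(x, Z) = 5 - (((51*x)*Z - 82)*Z + x) = 5 - ((51*Z*x - 82)*Z + x) = 5 - ((-82 + 51*Z*x)*Z + x) = 5 - (Z*(-82 + 51*Z*x) + x) = 5 - (x + Z*(-82 + 51*Z*x)) = 5 + (-x - Z*(-82 + 51*Z*x)) = 5 - x - Z*(-82 + 51*Z*x))
1/X(F(5, -9), -3) = 1/(5 - (-9)*(-3 - 9) + 82*(-3) - 51*(-9*(-3 - 9))*(-3)²) = 1/(5 - (-9)*(-12) - 246 - 51*(-9*(-12))*9) = 1/(5 - 1*108 - 246 - 51*108*9) = 1/(5 - 108 - 246 - 49572) = 1/(-49921) = -1/49921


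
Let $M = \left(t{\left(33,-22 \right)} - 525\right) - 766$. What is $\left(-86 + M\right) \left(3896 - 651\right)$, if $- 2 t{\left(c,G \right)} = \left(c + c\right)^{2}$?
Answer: $-11535975$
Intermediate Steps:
$t{\left(c,G \right)} = - 2 c^{2}$ ($t{\left(c,G \right)} = - \frac{\left(c + c\right)^{2}}{2} = - \frac{\left(2 c\right)^{2}}{2} = - \frac{4 c^{2}}{2} = - 2 c^{2}$)
$M = -3469$ ($M = \left(- 2 \cdot 33^{2} - 525\right) - 766 = \left(\left(-2\right) 1089 - 525\right) - 766 = \left(-2178 - 525\right) - 766 = -2703 - 766 = -3469$)
$\left(-86 + M\right) \left(3896 - 651\right) = \left(-86 - 3469\right) \left(3896 - 651\right) = \left(-3555\right) 3245 = -11535975$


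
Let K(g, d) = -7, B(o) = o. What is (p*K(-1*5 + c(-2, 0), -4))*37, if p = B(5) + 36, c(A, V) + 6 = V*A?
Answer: -10619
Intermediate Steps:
c(A, V) = -6 + A*V (c(A, V) = -6 + V*A = -6 + A*V)
p = 41 (p = 5 + 36 = 41)
(p*K(-1*5 + c(-2, 0), -4))*37 = (41*(-7))*37 = -287*37 = -10619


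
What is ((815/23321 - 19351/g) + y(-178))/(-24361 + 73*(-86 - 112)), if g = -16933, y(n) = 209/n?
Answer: -252192711/2728353694751510 ≈ -9.2434e-8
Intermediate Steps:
((815/23321 - 19351/g) + y(-178))/(-24361 + 73*(-86 - 112)) = ((815/23321 - 19351/(-16933)) + 209/(-178))/(-24361 + 73*(-86 - 112)) = ((815*(1/23321) - 19351*(-1/16933)) + 209*(-1/178))/(-24361 + 73*(-198)) = ((815/23321 + 19351/16933) - 209/178)/(-24361 - 14454) = (465085066/394894493 - 209/178)/(-38815) = (252192711/70291219754)*(-1/38815) = -252192711/2728353694751510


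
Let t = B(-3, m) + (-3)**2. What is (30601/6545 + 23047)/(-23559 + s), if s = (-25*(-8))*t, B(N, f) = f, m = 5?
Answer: -150873216/135867655 ≈ -1.1104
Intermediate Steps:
t = 14 (t = 5 + (-3)**2 = 5 + 9 = 14)
s = 2800 (s = -25*(-8)*14 = 200*14 = 2800)
(30601/6545 + 23047)/(-23559 + s) = (30601/6545 + 23047)/(-23559 + 2800) = (30601*(1/6545) + 23047)/(-20759) = (30601/6545 + 23047)*(-1/20759) = (150873216/6545)*(-1/20759) = -150873216/135867655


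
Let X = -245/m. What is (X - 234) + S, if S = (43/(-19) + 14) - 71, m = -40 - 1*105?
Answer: -160657/551 ≈ -291.57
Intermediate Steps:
m = -145 (m = -40 - 105 = -145)
X = 49/29 (X = -245/(-145) = -245*(-1/145) = 49/29 ≈ 1.6897)
S = -1126/19 (S = (43*(-1/19) + 14) - 71 = (-43/19 + 14) - 71 = 223/19 - 71 = -1126/19 ≈ -59.263)
(X - 234) + S = (49/29 - 234) - 1126/19 = -6737/29 - 1126/19 = -160657/551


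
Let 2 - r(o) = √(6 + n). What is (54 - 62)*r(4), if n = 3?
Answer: 8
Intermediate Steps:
r(o) = -1 (r(o) = 2 - √(6 + 3) = 2 - √9 = 2 - 1*3 = 2 - 3 = -1)
(54 - 62)*r(4) = (54 - 62)*(-1) = -8*(-1) = 8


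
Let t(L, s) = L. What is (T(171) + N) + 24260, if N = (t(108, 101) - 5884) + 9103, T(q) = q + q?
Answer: 27929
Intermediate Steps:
T(q) = 2*q
N = 3327 (N = (108 - 5884) + 9103 = -5776 + 9103 = 3327)
(T(171) + N) + 24260 = (2*171 + 3327) + 24260 = (342 + 3327) + 24260 = 3669 + 24260 = 27929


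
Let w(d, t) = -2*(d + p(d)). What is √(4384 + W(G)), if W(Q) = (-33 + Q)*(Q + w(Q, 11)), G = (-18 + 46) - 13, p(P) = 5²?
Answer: √5554 ≈ 74.525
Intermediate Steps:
p(P) = 25
w(d, t) = -50 - 2*d (w(d, t) = -2*(d + 25) = -2*(25 + d) = -50 - 2*d)
G = 15 (G = 28 - 13 = 15)
W(Q) = (-50 - Q)*(-33 + Q) (W(Q) = (-33 + Q)*(Q + (-50 - 2*Q)) = (-33 + Q)*(-50 - Q) = (-50 - Q)*(-33 + Q))
√(4384 + W(G)) = √(4384 + (1650 - 1*15² - 17*15)) = √(4384 + (1650 - 1*225 - 255)) = √(4384 + (1650 - 225 - 255)) = √(4384 + 1170) = √5554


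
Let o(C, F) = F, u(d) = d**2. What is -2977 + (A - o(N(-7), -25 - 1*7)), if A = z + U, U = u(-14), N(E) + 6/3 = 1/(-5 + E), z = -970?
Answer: -3719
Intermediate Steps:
N(E) = -2 + 1/(-5 + E)
U = 196 (U = (-14)**2 = 196)
A = -774 (A = -970 + 196 = -774)
-2977 + (A - o(N(-7), -25 - 1*7)) = -2977 + (-774 - (-25 - 1*7)) = -2977 + (-774 - (-25 - 7)) = -2977 + (-774 - 1*(-32)) = -2977 + (-774 + 32) = -2977 - 742 = -3719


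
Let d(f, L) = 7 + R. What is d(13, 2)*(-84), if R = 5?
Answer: -1008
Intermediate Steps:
d(f, L) = 12 (d(f, L) = 7 + 5 = 12)
d(13, 2)*(-84) = 12*(-84) = -1008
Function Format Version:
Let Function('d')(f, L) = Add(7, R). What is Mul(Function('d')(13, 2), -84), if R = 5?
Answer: -1008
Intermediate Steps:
Function('d')(f, L) = 12 (Function('d')(f, L) = Add(7, 5) = 12)
Mul(Function('d')(13, 2), -84) = Mul(12, -84) = -1008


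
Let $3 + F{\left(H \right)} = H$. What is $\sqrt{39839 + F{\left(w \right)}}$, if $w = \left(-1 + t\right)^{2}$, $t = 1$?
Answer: $2 \sqrt{9959} \approx 199.59$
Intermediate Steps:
$w = 0$ ($w = \left(-1 + 1\right)^{2} = 0^{2} = 0$)
$F{\left(H \right)} = -3 + H$
$\sqrt{39839 + F{\left(w \right)}} = \sqrt{39839 + \left(-3 + 0\right)} = \sqrt{39839 - 3} = \sqrt{39836} = 2 \sqrt{9959}$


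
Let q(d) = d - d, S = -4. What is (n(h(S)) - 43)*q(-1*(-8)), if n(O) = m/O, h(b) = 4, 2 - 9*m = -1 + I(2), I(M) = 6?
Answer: 0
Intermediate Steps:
m = -⅓ (m = 2/9 - (-1 + 6)/9 = 2/9 - ⅑*5 = 2/9 - 5/9 = -⅓ ≈ -0.33333)
n(O) = -1/(3*O)
q(d) = 0
(n(h(S)) - 43)*q(-1*(-8)) = (-⅓/4 - 43)*0 = (-⅓*¼ - 43)*0 = (-1/12 - 43)*0 = -517/12*0 = 0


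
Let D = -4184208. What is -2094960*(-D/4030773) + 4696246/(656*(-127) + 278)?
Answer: -121312346909389213/55781867547 ≈ -2.1748e+6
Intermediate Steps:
-2094960*(-D/4030773) + 4696246/(656*(-127) + 278) = -2094960/((-4030773/(-4184208))) + 4696246/(656*(-127) + 278) = -2094960/((-4030773*(-1/4184208))) + 4696246/(-83312 + 278) = -2094960/1343591/1394736 + 4696246/(-83034) = -2094960*1394736/1343591 + 4696246*(-1/83034) = -2921916130560/1343591 - 2348123/41517 = -121312346909389213/55781867547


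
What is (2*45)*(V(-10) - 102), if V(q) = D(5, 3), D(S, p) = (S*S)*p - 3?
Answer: -2700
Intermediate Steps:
D(S, p) = -3 + p*S² (D(S, p) = S²*p - 3 = p*S² - 3 = -3 + p*S²)
V(q) = 72 (V(q) = -3 + 3*5² = -3 + 3*25 = -3 + 75 = 72)
(2*45)*(V(-10) - 102) = (2*45)*(72 - 102) = 90*(-30) = -2700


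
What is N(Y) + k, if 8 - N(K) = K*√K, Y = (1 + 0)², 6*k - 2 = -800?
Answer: -126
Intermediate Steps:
k = -133 (k = ⅓ + (⅙)*(-800) = ⅓ - 400/3 = -133)
Y = 1 (Y = 1² = 1)
N(K) = 8 - K^(3/2) (N(K) = 8 - K*√K = 8 - K^(3/2))
N(Y) + k = (8 - 1^(3/2)) - 133 = (8 - 1*1) - 133 = (8 - 1) - 133 = 7 - 133 = -126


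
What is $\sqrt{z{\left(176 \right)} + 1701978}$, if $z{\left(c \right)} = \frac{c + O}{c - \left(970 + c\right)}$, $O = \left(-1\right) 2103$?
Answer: $\frac{\sqrt{1601392969390}}{970} \approx 1304.6$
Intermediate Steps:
$O = -2103$
$z{\left(c \right)} = \frac{2103}{970} - \frac{c}{970}$ ($z{\left(c \right)} = \frac{c - 2103}{c - \left(970 + c\right)} = \frac{-2103 + c}{-970} = \left(-2103 + c\right) \left(- \frac{1}{970}\right) = \frac{2103}{970} - \frac{c}{970}$)
$\sqrt{z{\left(176 \right)} + 1701978} = \sqrt{\left(\frac{2103}{970} - \frac{88}{485}\right) + 1701978} = \sqrt{\frac{1927}{970} + 1701978} = \sqrt{\frac{1650920587}{970}} = \frac{\sqrt{1601392969390}}{970}$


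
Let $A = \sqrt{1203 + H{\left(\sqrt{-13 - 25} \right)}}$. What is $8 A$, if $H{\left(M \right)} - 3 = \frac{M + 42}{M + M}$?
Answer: $\frac{4 \sqrt{1742186 - 798 i \sqrt{38}}}{19} \approx 277.88 - 0.3923 i$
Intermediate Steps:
$H{\left(M \right)} = 3 + \frac{42 + M}{2 M}$ ($H{\left(M \right)} = 3 + \frac{M + 42}{M + M} = 3 + \frac{42 + M}{2 M}$)
$A = \sqrt{\frac{2413}{2} - \frac{21 i \sqrt{38}}{38}}$ ($A = \sqrt{1203 + \left(\frac{7}{2} + \frac{21}{\sqrt{-13 - 25}}\right)} = \sqrt{1203 + \left(\frac{7}{2} + \frac{21}{\sqrt{-38}}\right)} = \sqrt{1203 + \left(\frac{7}{2} + \frac{21}{i \sqrt{38}}\right)} = \sqrt{1203 + \left(\frac{7}{2} + 21 \left(- \frac{i \sqrt{38}}{38}\right)\right)} = \sqrt{1203 + \left(\frac{7}{2} - \frac{21 i \sqrt{38}}{38}\right)} = \sqrt{\frac{2413}{2} - \frac{21 i \sqrt{38}}{38}} \approx 34.735 - 0.049 i$)
$8 A = 8 \frac{\sqrt{1742186 - 798 i \sqrt{38}}}{38} = \frac{4 \sqrt{1742186 - 798 i \sqrt{38}}}{19}$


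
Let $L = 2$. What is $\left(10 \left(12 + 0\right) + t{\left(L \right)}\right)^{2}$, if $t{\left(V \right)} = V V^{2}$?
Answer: $16384$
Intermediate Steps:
$t{\left(V \right)} = V^{3}$
$\left(10 \left(12 + 0\right) + t{\left(L \right)}\right)^{2} = \left(10 \left(12 + 0\right) + 2^{3}\right)^{2} = \left(10 \cdot 12 + 8\right)^{2} = \left(120 + 8\right)^{2} = 128^{2} = 16384$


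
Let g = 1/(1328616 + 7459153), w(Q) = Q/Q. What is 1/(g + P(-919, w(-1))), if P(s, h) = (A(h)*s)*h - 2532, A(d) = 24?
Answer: -8787769/216073664171 ≈ -4.0670e-5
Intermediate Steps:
w(Q) = 1
P(s, h) = -2532 + 24*h*s (P(s, h) = (24*s)*h - 2532 = 24*h*s - 2532 = -2532 + 24*h*s)
g = 1/8787769 ≈ 1.1379e-7
1/(g + P(-919, w(-1))) = 1/(1/8787769 + (-2532 + 24*1*(-919))) = 1/(1/8787769 + (-2532 - 22056)) = 1/(1/8787769 - 24588) = 1/(-216073664171/8787769) = -8787769/216073664171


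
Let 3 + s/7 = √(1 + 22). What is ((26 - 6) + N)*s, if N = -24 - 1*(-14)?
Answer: -210 + 70*√23 ≈ 125.71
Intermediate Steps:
N = -10 (N = -24 + 14 = -10)
s = -21 + 7*√23 (s = -21 + 7*√(1 + 22) = -21 + 7*√23 ≈ 12.571)
((26 - 6) + N)*s = ((26 - 6) - 10)*(-21 + 7*√23) = (20 - 10)*(-21 + 7*√23) = 10*(-21 + 7*√23) = -210 + 70*√23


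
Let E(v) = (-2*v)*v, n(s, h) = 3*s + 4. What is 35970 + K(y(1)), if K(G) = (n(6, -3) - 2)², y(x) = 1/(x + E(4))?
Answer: 36370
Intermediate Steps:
n(s, h) = 4 + 3*s
E(v) = -2*v²
y(x) = 1/(-32 + x) (y(x) = 1/(x - 2*4²) = 1/(x - 2*16) = 1/(x - 32) = 1/(-32 + x))
K(G) = 400 (K(G) = ((4 + 3*6) - 2)² = ((4 + 18) - 2)² = (22 - 2)² = 20² = 400)
35970 + K(y(1)) = 35970 + 400 = 36370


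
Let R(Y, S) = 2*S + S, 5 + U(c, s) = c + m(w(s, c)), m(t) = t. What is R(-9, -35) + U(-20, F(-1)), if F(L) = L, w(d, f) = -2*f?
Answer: -90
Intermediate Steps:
U(c, s) = -5 - c (U(c, s) = -5 + (c - 2*c) = -5 - c)
R(Y, S) = 3*S
R(-9, -35) + U(-20, F(-1)) = 3*(-35) + (-5 - 1*(-20)) = -105 + (-5 + 20) = -105 + 15 = -90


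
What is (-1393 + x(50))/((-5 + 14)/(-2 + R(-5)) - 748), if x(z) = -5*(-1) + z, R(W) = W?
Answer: 9366/5245 ≈ 1.7857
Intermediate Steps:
x(z) = 5 + z
(-1393 + x(50))/((-5 + 14)/(-2 + R(-5)) - 748) = (-1393 + (5 + 50))/((-5 + 14)/(-2 - 5) - 748) = (-1393 + 55)/(9/(-7) - 748) = -1338/(9*(-⅐) - 748) = -1338/(-9/7 - 748) = -1338/(-5245/7) = -1338*(-7/5245) = 9366/5245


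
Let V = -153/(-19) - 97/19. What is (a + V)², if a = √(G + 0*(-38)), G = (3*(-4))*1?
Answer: -1196/361 + 224*I*√3/19 ≈ -3.313 + 20.42*I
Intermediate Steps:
V = 56/19 (V = -153*(-1/19) - 97*1/19 = 153/19 - 97/19 = 56/19 ≈ 2.9474)
G = -12 (G = -12*1 = -12)
a = 2*I*√3 (a = √(-12 + 0*(-38)) = √(-12 + 0) = √(-12) = 2*I*√3 ≈ 3.4641*I)
(a + V)² = (2*I*√3 + 56/19)² = (56/19 + 2*I*√3)²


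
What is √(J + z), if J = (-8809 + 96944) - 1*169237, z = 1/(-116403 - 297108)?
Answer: I*√283015106828997/59073 ≈ 284.78*I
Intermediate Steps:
z = -1/413511 (z = 1/(-413511) = -1/413511 ≈ -2.4183e-6)
J = -81102 (J = 88135 - 169237 = -81102)
√(J + z) = √(-81102 - 1/413511) = √(-33536569123/413511) = I*√283015106828997/59073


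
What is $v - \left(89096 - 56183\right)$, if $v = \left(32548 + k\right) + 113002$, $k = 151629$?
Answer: $264266$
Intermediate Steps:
$v = 297179$ ($v = \left(32548 + 151629\right) + 113002 = 184177 + 113002 = 297179$)
$v - \left(89096 - 56183\right) = 297179 - \left(89096 - 56183\right) = 297179 - 32913 = 264266$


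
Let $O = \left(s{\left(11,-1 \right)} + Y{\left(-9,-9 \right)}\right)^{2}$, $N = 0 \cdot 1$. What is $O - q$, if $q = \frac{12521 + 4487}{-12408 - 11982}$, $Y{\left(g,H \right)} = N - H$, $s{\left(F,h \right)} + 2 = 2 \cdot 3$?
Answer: $\frac{2069459}{12195} \approx 169.7$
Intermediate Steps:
$s{\left(F,h \right)} = 4$ ($s{\left(F,h \right)} = -2 + 2 \cdot 3 = -2 + 6 = 4$)
$N = 0$
$Y{\left(g,H \right)} = - H$ ($Y{\left(g,H \right)} = 0 - H = - H$)
$q = - \frac{8504}{12195}$ ($q = \frac{17008}{-24390} = 17008 \left(- \frac{1}{24390}\right) = - \frac{8504}{12195} \approx -0.69734$)
$O = 169$ ($O = \left(4 - -9\right)^{2} = \left(4 + 9\right)^{2} = 13^{2} = 169$)
$O - q = 169 - - \frac{8504}{12195} = 169 + \frac{8504}{12195} = \frac{2069459}{12195}$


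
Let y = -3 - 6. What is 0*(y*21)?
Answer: 0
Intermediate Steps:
y = -9
0*(y*21) = 0*(-9*21) = 0*(-189) = 0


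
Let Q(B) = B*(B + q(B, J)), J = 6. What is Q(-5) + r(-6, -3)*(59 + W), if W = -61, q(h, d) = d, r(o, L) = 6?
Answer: -17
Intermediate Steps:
Q(B) = B*(6 + B) (Q(B) = B*(B + 6) = B*(6 + B))
Q(-5) + r(-6, -3)*(59 + W) = -5*(6 - 5) + 6*(59 - 61) = -5*1 + 6*(-2) = -5 - 12 = -17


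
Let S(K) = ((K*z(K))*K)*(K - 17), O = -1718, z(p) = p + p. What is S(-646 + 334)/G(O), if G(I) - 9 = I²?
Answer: 1537256448/227041 ≈ 6770.8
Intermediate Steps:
z(p) = 2*p
S(K) = 2*K³*(-17 + K) (S(K) = ((K*(2*K))*K)*(K - 17) = ((2*K²)*K)*(-17 + K) = (2*K³)*(-17 + K) = 2*K³*(-17 + K))
G(I) = 9 + I²
S(-646 + 334)/G(O) = (2*(-646 + 334)³*(-17 + (-646 + 334)))/(9 + (-1718)²) = (2*(-312)³*(-17 - 312))/(9 + 2951524) = (2*(-30371328)*(-329))/2951533 = 19984333824*(1/2951533) = 1537256448/227041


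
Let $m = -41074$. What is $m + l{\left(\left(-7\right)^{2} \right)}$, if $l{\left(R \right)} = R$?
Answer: $-41025$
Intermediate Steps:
$m + l{\left(\left(-7\right)^{2} \right)} = -41074 + \left(-7\right)^{2} = -41074 + 49 = -41025$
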